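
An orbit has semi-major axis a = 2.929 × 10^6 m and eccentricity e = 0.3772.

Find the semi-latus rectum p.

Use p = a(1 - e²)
a = 2.929 × 10^6 m
e = 0.3772,  e² = 0.14228,  1 − e² = 0.85772
p = a(1 − e²) = 2.929 × 10^6 m × 0.85772 = 2.51226 × 10^6 m ≈ 2.512 × 10^6 m

Final answer: p = 2.512 × 10^6 m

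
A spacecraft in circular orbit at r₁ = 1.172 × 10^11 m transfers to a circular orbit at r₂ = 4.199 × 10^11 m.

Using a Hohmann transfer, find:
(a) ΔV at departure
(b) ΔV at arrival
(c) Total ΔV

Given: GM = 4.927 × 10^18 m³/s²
r₁ = 1.172 × 10^11 m
r₂ = 4.199 × 10^11 m
GM = 4.927 × 10^18 m³/s²
Transfer ellipse: a_t = (r₁ + r₂)/2 = 2.6855 × 10^11 m
Circular speed at r₁: v₁ = √(GM/r₁) = 6483.77 m/s
Transfer speed at r₁ (periapsis): v₁ₜ = √(GM(2/r₁ − 1/a_t)) = 8107.52 m/s
(a) ΔV₁ = v₁ₜ − v₁ = 1623.75 m/s ≈ 1.624 km/s
Circular speed at r₂: v₂ = √(GM/r₂) = 3425.46 m/s
Transfer speed at r₂ (apoapsis): v₂ₜ = √(GM(2/r₂ − 1/a_t)) = 2262.92 m/s
(b) ΔV₂ = v₂ − v₂ₜ = 1162.53 m/s ≈ 1.163 km/s
(c) ΔV_total = ΔV₁ + ΔV₂ = 2786.28 m/s ≈ 2.786 km/s

Final answer:
(a) ΔV₁ = 1.624 km/s
(b) ΔV₂ = 1.163 km/s
(c) ΔV_total = 2.786 km/s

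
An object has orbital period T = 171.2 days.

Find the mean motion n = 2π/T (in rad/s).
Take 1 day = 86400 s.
T = 171.2 days = 1.47917 × 10^7 s
n = 2π / (1.47917 × 10^7 s) = 4.24778 × 10^-7 rad/s ≈ 4.248 × 10^-7 rad/s

Final answer: n = 4.248 × 10^-7 rad/s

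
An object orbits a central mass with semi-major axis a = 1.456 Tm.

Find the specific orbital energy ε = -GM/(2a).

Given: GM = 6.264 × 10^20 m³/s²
a = 1.456 Tm = 1.456 × 10^12 m
GM = 6.264 × 10^20 m³/s²
2a = 2.912 × 10^12 m
ε = −GM/(2a) = -2.1511 × 10^8 J/kg ≈ -215.1 MJ/kg

Final answer: -215.1 MJ/kg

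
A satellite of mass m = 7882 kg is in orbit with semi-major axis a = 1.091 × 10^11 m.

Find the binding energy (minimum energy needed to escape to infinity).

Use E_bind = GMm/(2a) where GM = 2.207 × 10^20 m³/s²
a = 1.091 × 10^11 m
GM = 2.207 × 10^20 m³/s²
m = 7882 kg
GMm = 2.207 × 10^20 × 7882 = 1.73956 × 10^24 m³·kg/s²
2a = 2.182 × 10^11 m
E_bind = GMm/(2a) = 7.97231 × 10^12 J ≈ 7.972 TJ

Final answer: 7.972 TJ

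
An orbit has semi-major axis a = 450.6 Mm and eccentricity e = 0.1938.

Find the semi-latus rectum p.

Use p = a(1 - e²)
a = 450.6 Mm = 4.506 × 10^8 m
e = 0.1938,  e² = 0.0375584,  1 − e² = 0.962442
p = a(1 − e²) = 4.506 × 10^8 m × 0.962442 = 4.33676 × 10^8 m ≈ 433.7 Mm

Final answer: p = 433.7 Mm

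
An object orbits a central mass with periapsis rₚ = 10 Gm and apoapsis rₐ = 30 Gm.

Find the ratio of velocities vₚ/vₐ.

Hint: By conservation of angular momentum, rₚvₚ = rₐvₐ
rₚ = 10 Gm = 1 × 10^10 m
rₐ = 30 Gm = 3 × 10^10 m
rₚvₚ = rₐvₐ  ⇒  vₚ/vₐ = rₐ/rₚ
vₚ/vₐ = (3 × 10^10) / (1 × 10^10) = 3

Final answer: vₚ/vₐ = 3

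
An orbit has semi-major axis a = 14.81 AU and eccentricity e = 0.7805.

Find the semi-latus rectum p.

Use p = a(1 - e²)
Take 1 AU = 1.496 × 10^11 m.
a = 14.81 AU = 2.21558 × 10^12 m
e = 0.7805,  e² = 0.60918,  1 − e² = 0.39082
p = a(1 − e²) = 2.21558 × 10^12 m × 0.39082 = 8.65891 × 10^11 m ≈ 5.788 AU

Final answer: p = 5.788 AU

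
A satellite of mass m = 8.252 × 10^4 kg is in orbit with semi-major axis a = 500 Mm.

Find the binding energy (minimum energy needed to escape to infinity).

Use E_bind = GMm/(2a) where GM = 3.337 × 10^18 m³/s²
a = 500 Mm = 5 × 10^8 m
GM = 3.337 × 10^18 m³/s²
m = 8.252 × 10^4 kg
GMm = 3.337 × 10^18 × 82520 = 2.75369 × 10^23 m³·kg/s²
2a = 1 × 10^9 m
E_bind = GMm/(2a) = 2.75369 × 10^14 J ≈ 275.4 TJ

Final answer: 275.4 TJ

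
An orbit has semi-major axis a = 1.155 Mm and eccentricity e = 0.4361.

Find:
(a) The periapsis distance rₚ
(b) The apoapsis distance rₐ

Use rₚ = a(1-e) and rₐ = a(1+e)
a = 1.155 Mm = 1.155 × 10^6 m
e = 0.4361:  1 − e = 0.5639,  1 + e = 1.4361
(a) rₚ = a(1 − e) = 1.155 × 10^6 m × 0.5639 = 651305 m ≈ 651.3 km
(b) rₐ = a(1 + e) = 1.155 × 10^6 m × 1.4361 = 1.6587 × 10^6 m ≈ 1.659 Mm

Final answer:
(a) rₚ = 651.3 km
(b) rₐ = 1.659 Mm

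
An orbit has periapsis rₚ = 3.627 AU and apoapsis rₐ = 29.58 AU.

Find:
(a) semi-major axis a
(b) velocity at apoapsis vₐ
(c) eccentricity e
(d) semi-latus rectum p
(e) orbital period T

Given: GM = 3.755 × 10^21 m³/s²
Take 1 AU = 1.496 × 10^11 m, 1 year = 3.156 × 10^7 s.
rₚ = 3.627 AU = 5.42599 × 10^11 m
rₐ = 29.58 AU = 4.42517 × 10^12 m
GM = 3.755 × 10^21 m³/s²
a = (rₚ + rₐ)/2 = 2.48388 × 10^12 m
e = (rₐ − rₚ)/(rₐ + rₚ) = (3.88257 × 10^12) / (4.96777 × 10^12) = 0.781552
(a) a = 2.48388 × 10^12 m ≈ 16.6 AU
(b) vₐ² = GM (2/rₐ − 1/a) = 3.755 × 10^21 × (4.5196 × 10^-13 − 4.02595 × 10^-13) = 1.85365 × 10^8 m²/s²;  vₐ = 13614.9 m/s ≈ 2.872 AU/year
(c) e = 0.781552 ≈ 0.7816
(d) 1 − e² = 0.389176;  p = a(1 − e²) = 2.48388 × 10^12 × 0.389176 = 9.66669 × 10^11 m ≈ 6.462 AU
(e) a³ = 1.53248 × 10^37 m³;  T = 2π √(a³/GM) = 2π × 6.3884 × 10^7 s = 4.01395 × 10^8 s ≈ 12.72 years

Final answer:
(a) semi-major axis a = 16.6 AU
(b) velocity at apoapsis vₐ = 2.872 AU/year
(c) eccentricity e = 0.7816
(d) semi-latus rectum p = 6.462 AU
(e) orbital period T = 12.72 years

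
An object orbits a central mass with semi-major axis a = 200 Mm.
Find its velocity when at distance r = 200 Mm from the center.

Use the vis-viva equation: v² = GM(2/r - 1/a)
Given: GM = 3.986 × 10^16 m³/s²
a = 200 Mm = 2 × 10^8 m
r = 200 Mm = 2 × 10^8 m
GM = 3.986 × 10^16 m³/s²
2/r − 1/a = 1 × 10^-8 − 5 × 10^-9 = 5 × 10^-9 m⁻¹
v² = GM (2/r − 1/a) = 1.993 × 10^8 m²/s²
v = 14117.4 m/s ≈ 14.12 km/s

Final answer: 14.12 km/s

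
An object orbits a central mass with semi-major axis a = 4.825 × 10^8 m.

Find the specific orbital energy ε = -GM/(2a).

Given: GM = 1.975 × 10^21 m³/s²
a = 4.825 × 10^8 m
GM = 1.975 × 10^21 m³/s²
2a = 9.65 × 10^8 m
ε = −GM/(2a) = -2.04663 × 10^12 J/kg ≈ -2047 GJ/kg

Final answer: -2047 GJ/kg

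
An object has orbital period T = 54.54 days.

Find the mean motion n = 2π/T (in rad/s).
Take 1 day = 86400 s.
T = 54.54 days = 4.71226 × 10^6 s
n = 2π / (4.71226 × 10^6 s) = 1.33337 × 10^-6 rad/s ≈ 1.333 × 10^-6 rad/s

Final answer: n = 1.333 × 10^-6 rad/s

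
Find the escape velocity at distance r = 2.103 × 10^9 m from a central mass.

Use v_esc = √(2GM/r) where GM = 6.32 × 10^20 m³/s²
r = 2.103 × 10^9 m
GM = 6.32 × 10^20 m³/s²
2GM/r = 2 × (6.32 × 10^20) / (2.103 × 10^9) = 6.01046 × 10^11 m²/s²
v_esc = √(2GM/r) = 775272 m/s ≈ 775.3 km/s

Final answer: 775.3 km/s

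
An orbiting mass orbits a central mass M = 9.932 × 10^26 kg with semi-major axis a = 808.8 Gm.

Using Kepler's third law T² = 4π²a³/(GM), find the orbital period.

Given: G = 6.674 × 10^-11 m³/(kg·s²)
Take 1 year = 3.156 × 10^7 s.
M = 9.932 × 10^26 kg
GM = G × M = 6.674 × 10^-11 × 9.932 × 10^26 = 6.62862 × 10^16 m³/s²
a = 808.8 Gm = 8.088 × 10^11 m
a³ = 5.29083 × 10^35 m³
T = 2π √(a³/GM) = 2π √((5.29083 × 10^35) / (6.62862 × 10^16)) = 2π × 2.82521 × 10^9 s
T = 1.77513 × 10^10 s ≈ 562.5 years

Final answer: 562.5 years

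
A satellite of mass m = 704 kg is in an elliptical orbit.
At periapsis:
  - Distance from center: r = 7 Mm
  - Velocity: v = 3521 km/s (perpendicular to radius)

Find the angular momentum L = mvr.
r = 7 Mm = 7 × 10^6 m
v = 3521 km/s = 3.521 × 10^6 m/s
vr = 3.521 × 10^6 × 7 × 10^6 = 2.4647 × 10^13 m²/s
L = m × vr = 704 × 2.4647 × 10^13 = 1.73515 × 10^16 kg·m²/s ≈ 1.735 × 10^16 kg·m²/s

Final answer: L = 1.735 × 10^16 kg·m²/s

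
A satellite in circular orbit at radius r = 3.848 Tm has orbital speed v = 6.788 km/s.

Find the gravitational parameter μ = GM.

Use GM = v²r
r = 3.848 Tm = 3.848 × 10^12 m
v = 6.788 km/s = 6788 m/s
v² = 4.60769 × 10^7 m²/s²
GM = v²r = 4.60769 × 10^7 × 3.848 × 10^12 = 1.77304 × 10^20 m³/s²
GM ≈ 1.773 × 10^20 m³/s²

Final answer: GM = 1.773 × 10^20 m³/s²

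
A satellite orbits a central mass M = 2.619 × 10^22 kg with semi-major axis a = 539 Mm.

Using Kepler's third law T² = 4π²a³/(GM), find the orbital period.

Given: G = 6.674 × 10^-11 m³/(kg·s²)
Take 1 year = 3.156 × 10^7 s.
M = 2.619 × 10^22 kg
GM = G × M = 6.674 × 10^-11 × 2.619 × 10^22 = 1.74792 × 10^12 m³/s²
a = 539 Mm = 5.39 × 10^8 m
a³ = 1.56591 × 10^26 m³
T = 2π √(a³/GM) = 2π √((1.56591 × 10^26) / (1.74792 × 10^12)) = 2π × 9.46504 × 10^6 s
T = 5.94706 × 10^7 s ≈ 1.884 years

Final answer: 1.884 years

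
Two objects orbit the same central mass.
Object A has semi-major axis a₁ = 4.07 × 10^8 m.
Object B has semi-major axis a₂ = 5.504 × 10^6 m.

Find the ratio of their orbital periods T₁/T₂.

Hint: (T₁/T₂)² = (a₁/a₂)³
a₁ = 4.07 × 10^8 m
a₂ = 5.504 × 10^6 m
a₁/a₂ = 73.9462
T₁/T₂ = (a₁/a₂)^(3/2) = (73.9462)^1.5 = 635.878

Final answer: T₁/T₂ = 635.9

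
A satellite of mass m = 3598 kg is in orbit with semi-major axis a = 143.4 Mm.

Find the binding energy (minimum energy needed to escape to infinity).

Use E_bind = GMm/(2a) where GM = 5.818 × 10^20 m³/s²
a = 143.4 Mm = 1.434 × 10^8 m
GM = 5.818 × 10^20 m³/s²
m = 3598 kg
GMm = 5.818 × 10^20 × 3598 = 2.09332 × 10^24 m³·kg/s²
2a = 2.868 × 10^8 m
E_bind = GMm/(2a) = 7.29887 × 10^15 J ≈ 7.299 PJ

Final answer: 7.299 PJ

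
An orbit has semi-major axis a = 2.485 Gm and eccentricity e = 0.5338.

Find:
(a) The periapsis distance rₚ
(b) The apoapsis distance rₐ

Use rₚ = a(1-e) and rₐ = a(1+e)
a = 2.485 Gm = 2.485 × 10^9 m
e = 0.5338:  1 − e = 0.4662,  1 + e = 1.5338
(a) rₚ = a(1 − e) = 2.485 × 10^9 m × 0.4662 = 1.15851 × 10^9 m ≈ 1.159 Gm
(b) rₐ = a(1 + e) = 2.485 × 10^9 m × 1.5338 = 3.81149 × 10^9 m ≈ 3.811 Gm

Final answer:
(a) rₚ = 1.159 Gm
(b) rₐ = 3.811 Gm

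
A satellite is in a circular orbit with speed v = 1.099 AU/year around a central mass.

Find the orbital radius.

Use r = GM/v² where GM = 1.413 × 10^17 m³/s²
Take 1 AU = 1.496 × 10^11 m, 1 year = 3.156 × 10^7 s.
v = 1.099 AU/year = 5209.46 m/s
GM = 1.413 × 10^17 m³/s²
v² = 2.71384 × 10^7 m²/s²
r = GM/v² = (1.413 × 10^17) / (2.71384 × 10^7) = 5.20664 × 10^9 m ≈ 0.0348 AU

Final answer: 0.0348 AU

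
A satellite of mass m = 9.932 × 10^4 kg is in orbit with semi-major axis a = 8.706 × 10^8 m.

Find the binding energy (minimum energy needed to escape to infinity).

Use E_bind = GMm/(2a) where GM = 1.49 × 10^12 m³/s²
a = 8.706 × 10^8 m
GM = 1.49 × 10^12 m³/s²
m = 9.932 × 10^4 kg
GMm = 1.49 × 10^12 × 99320 = 1.47987 × 10^17 m³·kg/s²
2a = 1.7412 × 10^9 m
E_bind = GMm/(2a) = 8.49913 × 10^7 J ≈ 84.99 MJ

Final answer: 84.99 MJ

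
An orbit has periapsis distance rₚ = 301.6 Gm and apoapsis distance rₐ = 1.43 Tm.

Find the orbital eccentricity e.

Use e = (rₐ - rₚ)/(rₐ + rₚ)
rₚ = 301.6 Gm = 3.016 × 10^11 m
rₐ = 1.43 Tm = 1.43 × 10^12 m
rₐ − rₚ = 1.1284 × 10^12 m
rₐ + rₚ = 1.7316 × 10^12 m
e = (rₐ − rₚ)/(rₐ + rₚ) = 0.651652

Final answer: e = 0.6517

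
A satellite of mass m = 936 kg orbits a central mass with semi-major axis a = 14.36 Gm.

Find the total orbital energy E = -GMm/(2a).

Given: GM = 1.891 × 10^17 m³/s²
a = 14.36 Gm = 1.436 × 10^10 m
GM = 1.891 × 10^17 m³/s²
2a = 2.872 × 10^10 m
GMm = 1.891 × 10^17 × 936 = 1.76998 × 10^20 m³·kg/s²
E = −GMm/(2a) = -6.16287 × 10^9 J ≈ -6.163 GJ

Final answer: -6.163 GJ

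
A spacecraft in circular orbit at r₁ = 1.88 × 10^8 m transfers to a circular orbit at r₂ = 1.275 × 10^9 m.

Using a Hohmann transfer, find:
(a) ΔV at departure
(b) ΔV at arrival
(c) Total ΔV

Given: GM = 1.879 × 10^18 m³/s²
r₁ = 1.88 × 10^8 m
r₂ = 1.275 × 10^9 m
GM = 1.879 × 10^18 m³/s²
Transfer ellipse: a_t = (r₁ + r₂)/2 = 7.315 × 10^8 m
Circular speed at r₁: v₁ = √(GM/r₁) = 99973.4 m/s
Transfer speed at r₁ (periapsis): v₁ₜ = √(GM(2/r₁ − 1/a_t)) = 131987 m/s
(a) ΔV₁ = v₁ₜ − v₁ = 32014 m/s ≈ 32.01 km/s
Circular speed at r₂: v₂ = √(GM/r₂) = 38389.1 m/s
Transfer speed at r₂ (apoapsis): v₂ₜ = √(GM(2/r₂ − 1/a_t)) = 19461.7 m/s
(b) ΔV₂ = v₂ − v₂ₜ = 18927.5 m/s ≈ 18.93 km/s
(c) ΔV_total = ΔV₁ + ΔV₂ = 50941.4 m/s ≈ 50.94 km/s

Final answer:
(a) ΔV₁ = 32.01 km/s
(b) ΔV₂ = 18.93 km/s
(c) ΔV_total = 50.94 km/s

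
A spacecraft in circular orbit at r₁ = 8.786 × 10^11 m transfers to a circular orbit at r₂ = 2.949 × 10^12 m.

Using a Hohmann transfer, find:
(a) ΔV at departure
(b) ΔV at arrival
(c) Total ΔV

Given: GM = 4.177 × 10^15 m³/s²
r₁ = 8.786 × 10^11 m
r₂ = 2.949 × 10^12 m
GM = 4.177 × 10^15 m³/s²
Transfer ellipse: a_t = (r₁ + r₂)/2 = 1.9138 × 10^12 m
Circular speed at r₁: v₁ = √(GM/r₁) = 68.9504 m/s
Transfer speed at r₁ (periapsis): v₁ₜ = √(GM(2/r₁ − 1/a_t)) = 85.5905 m/s
(a) ΔV₁ = v₁ₜ − v₁ = 16.6402 m/s ≈ 16.64 m/s
Circular speed at r₂: v₂ = √(GM/r₂) = 37.6353 m/s
Transfer speed at r₂ (apoapsis): v₂ₜ = √(GM(2/r₂ − 1/a_t)) = 25.5001 m/s
(b) ΔV₂ = v₂ − v₂ₜ = 12.1351 m/s ≈ 12.14 m/s
(c) ΔV_total = ΔV₁ + ΔV₂ = 28.7753 m/s ≈ 28.78 m/s

Final answer:
(a) ΔV₁ = 16.64 m/s
(b) ΔV₂ = 12.14 m/s
(c) ΔV_total = 28.78 m/s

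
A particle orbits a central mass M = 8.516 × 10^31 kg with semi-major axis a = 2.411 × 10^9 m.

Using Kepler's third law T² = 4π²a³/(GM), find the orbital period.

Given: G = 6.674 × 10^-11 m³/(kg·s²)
M = 8.516 × 10^31 kg
GM = G × M = 6.674 × 10^-11 × 8.516 × 10^31 = 5.68358 × 10^21 m³/s²
a = 2.411 × 10^9 m
a³ = 1.4015 × 10^28 m³
T = 2π √(a³/GM) = 2π √((1.4015 × 10^28) / (5.68358 × 10^21)) = 2π × 1570.31 s
T = 9866.54 s ≈ 2.741 hours

Final answer: 2.741 hours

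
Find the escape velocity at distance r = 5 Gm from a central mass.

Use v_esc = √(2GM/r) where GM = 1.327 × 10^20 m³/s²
r = 5 Gm = 5 × 10^9 m
GM = 1.327 × 10^20 m³/s²
2GM/r = 2 × (1.327 × 10^20) / (5 × 10^9) = 5.308 × 10^10 m²/s²
v_esc = √(2GM/r) = 230391 m/s ≈ 230.4 km/s

Final answer: 230.4 km/s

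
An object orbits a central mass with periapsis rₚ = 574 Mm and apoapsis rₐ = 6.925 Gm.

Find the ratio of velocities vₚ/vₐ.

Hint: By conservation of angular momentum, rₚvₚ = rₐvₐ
rₚ = 574 Mm = 5.74 × 10^8 m
rₐ = 6.925 Gm = 6.925 × 10^9 m
rₚvₚ = rₐvₐ  ⇒  vₚ/vₐ = rₐ/rₚ
vₚ/vₐ = (6.925 × 10^9) / (5.74 × 10^8) = 12.0645

Final answer: vₚ/vₐ = 12.06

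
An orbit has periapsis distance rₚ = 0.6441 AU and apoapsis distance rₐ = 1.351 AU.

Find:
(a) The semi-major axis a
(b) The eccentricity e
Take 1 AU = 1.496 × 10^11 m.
rₚ = 0.6441 AU = 9.63574 × 10^10 m
rₐ = 1.351 AU = 2.0211 × 10^11 m
(a) a = (rₚ + rₐ)/2 = 1.49233 × 10^11 m ≈ 0.9976 AU
(b) e = (rₐ − rₚ)/(rₐ + rₚ) = (1.05752 × 10^11) / (2.98467 × 10^11) = 0.354318

Final answer:
(a) a = 0.9976 AU
(b) e = 0.3543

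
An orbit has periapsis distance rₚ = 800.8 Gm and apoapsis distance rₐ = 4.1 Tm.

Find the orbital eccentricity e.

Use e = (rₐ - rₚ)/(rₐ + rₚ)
rₚ = 800.8 Gm = 8.008 × 10^11 m
rₐ = 4.1 Tm = 4.1 × 10^12 m
rₐ − rₚ = 3.2992 × 10^12 m
rₐ + rₚ = 4.9008 × 10^12 m
e = (rₐ − rₚ)/(rₐ + rₚ) = 0.673196

Final answer: e = 0.6732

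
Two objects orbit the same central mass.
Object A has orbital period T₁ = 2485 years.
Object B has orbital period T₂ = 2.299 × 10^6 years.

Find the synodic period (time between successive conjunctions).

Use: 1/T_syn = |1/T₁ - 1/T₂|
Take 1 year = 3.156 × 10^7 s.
T₁ = 2485 years = 7.84266 × 10^10 s
T₂ = 2.299 × 10^6 years = 7.25564 × 10^13 s
1/T₁ = 1.27508 × 10^-11 s⁻¹
1/T₂ = 1.37824 × 10^-14 s⁻¹
|1/T₁ − 1/T₂| = 1.2737 × 10^-11 s⁻¹
T_syn = 1 / |1/T₁ − 1/T₂| = 7.85115 × 10^10 s ≈ 2488 years

Final answer: T_syn = 2488 years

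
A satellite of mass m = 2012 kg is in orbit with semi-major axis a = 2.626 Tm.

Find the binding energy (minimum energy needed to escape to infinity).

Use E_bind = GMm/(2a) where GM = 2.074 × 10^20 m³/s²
a = 2.626 Tm = 2.626 × 10^12 m
GM = 2.074 × 10^20 m³/s²
m = 2012 kg
GMm = 2.074 × 10^20 × 2012 = 4.17289 × 10^23 m³·kg/s²
2a = 5.252 × 10^12 m
E_bind = GMm/(2a) = 7.94533 × 10^10 J ≈ 79.45 GJ

Final answer: 79.45 GJ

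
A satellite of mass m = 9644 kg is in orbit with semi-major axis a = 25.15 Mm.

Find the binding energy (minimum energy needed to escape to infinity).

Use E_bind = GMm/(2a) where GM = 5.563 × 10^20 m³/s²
a = 25.15 Mm = 2.515 × 10^7 m
GM = 5.563 × 10^20 m³/s²
m = 9644 kg
GMm = 5.563 × 10^20 × 9644 = 5.36496 × 10^24 m³·kg/s²
2a = 5.03 × 10^7 m
E_bind = GMm/(2a) = 1.06659 × 10^17 J ≈ 106.7 PJ

Final answer: 106.7 PJ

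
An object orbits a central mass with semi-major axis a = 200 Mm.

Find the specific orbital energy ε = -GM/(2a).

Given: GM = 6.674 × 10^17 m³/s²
a = 200 Mm = 2 × 10^8 m
GM = 6.674 × 10^17 m³/s²
2a = 4 × 10^8 m
ε = −GM/(2a) = -1.6685 × 10^9 J/kg ≈ -1.669 GJ/kg

Final answer: -1.669 GJ/kg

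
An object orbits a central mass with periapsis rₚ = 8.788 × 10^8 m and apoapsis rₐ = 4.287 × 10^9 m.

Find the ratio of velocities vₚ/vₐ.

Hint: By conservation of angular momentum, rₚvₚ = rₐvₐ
rₚ = 8.788 × 10^8 m
rₐ = 4.287 × 10^9 m
rₚvₚ = rₐvₐ  ⇒  vₚ/vₐ = rₐ/rₚ
vₚ/vₐ = (4.287 × 10^9) / (8.788 × 10^8) = 4.87824

Final answer: vₚ/vₐ = 4.878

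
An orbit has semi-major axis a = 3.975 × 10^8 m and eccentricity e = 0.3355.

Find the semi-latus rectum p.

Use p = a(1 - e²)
a = 3.975 × 10^8 m
e = 0.3355,  e² = 0.11256,  1 − e² = 0.88744
p = a(1 − e²) = 3.975 × 10^8 m × 0.88744 = 3.52757 × 10^8 m ≈ 3.528 × 10^8 m

Final answer: p = 3.528 × 10^8 m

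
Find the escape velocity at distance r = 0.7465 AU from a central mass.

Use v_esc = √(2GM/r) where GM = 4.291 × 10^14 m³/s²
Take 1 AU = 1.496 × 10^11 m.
r = 0.7465 AU = 1.11676 × 10^11 m
GM = 4.291 × 10^14 m³/s²
2GM/r = 2 × (4.291 × 10^14) / (1.11676 × 10^11) = 7684.7 m²/s²
v_esc = √(2GM/r) = 87.6624 m/s ≈ 87.66 m/s

Final answer: 87.66 m/s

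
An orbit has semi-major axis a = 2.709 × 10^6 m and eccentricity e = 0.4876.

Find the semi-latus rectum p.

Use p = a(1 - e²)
a = 2.709 × 10^6 m
e = 0.4876,  e² = 0.237754,  1 − e² = 0.762246
p = a(1 − e²) = 2.709 × 10^6 m × 0.762246 = 2.06493 × 10^6 m ≈ 2.065 × 10^6 m

Final answer: p = 2.065 × 10^6 m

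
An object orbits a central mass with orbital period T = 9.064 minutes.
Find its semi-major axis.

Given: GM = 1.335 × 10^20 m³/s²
T = 9.064 minutes = 543.84 s
GM = 1.335 × 10^20 m³/s²
Kepler's third law: a³ = GM T² / (4π²)
T² = 295762 s²
a³ = (1.335 × 10^20) × 295762 / (4π²) = 1.00015 × 10^24 m³
a = (a³)^(1/3) = 1.00005 × 10^8 m ≈ 100 Mm

Final answer: 100 Mm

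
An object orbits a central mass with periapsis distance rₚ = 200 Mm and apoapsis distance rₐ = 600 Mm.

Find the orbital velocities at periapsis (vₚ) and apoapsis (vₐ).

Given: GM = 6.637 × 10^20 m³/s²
rₚ = 200 Mm = 2 × 10^8 m
rₐ = 600 Mm = 6 × 10^8 m
GM = 6.637 × 10^20 m³/s²
a = (rₚ + rₐ)/2 = 4 × 10^8 m
Vis-viva: v² = GM (2/r − 1/a)
vₚ² = 6.637 × 10^20 × (1 × 10^-8 − 2.5 × 10^-9) = 4.97775 × 10^12 m²/s²
vₚ = 2.23109 × 10^6 m/s ≈ 2231 km/s
vₐ² = 6.637 × 10^20 × (3.33333 × 10^-9 − 2.5 × 10^-9) = 5.53083 × 10^11 m²/s²
vₐ = 743696 m/s ≈ 743.7 km/s

Final answer: vₚ = 2231 km/s, vₐ = 743.7 km/s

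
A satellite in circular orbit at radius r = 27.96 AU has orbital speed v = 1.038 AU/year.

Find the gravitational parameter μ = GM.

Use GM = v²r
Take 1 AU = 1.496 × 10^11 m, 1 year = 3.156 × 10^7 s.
r = 27.96 AU = 4.18282 × 10^12 m
v = 1.038 AU/year = 4920.3 m/s
v² = 2.42094 × 10^7 m²/s²
GM = v²r = 2.42094 × 10^7 × 4.18282 × 10^12 = 1.01263 × 10^20 m³/s²
GM ≈ 1.013 × 10^20 m³/s²

Final answer: GM = 1.013 × 10^20 m³/s²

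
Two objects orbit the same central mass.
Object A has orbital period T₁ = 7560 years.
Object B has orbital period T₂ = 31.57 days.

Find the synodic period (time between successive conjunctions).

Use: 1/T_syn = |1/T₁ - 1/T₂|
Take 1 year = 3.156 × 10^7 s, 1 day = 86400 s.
T₁ = 7560 years = 2.38594 × 10^11 s
T₂ = 31.57 days = 2.72765 × 10^6 s
1/T₁ = 4.19123 × 10^-12 s⁻¹
1/T₂ = 3.66616 × 10^-7 s⁻¹
|1/T₁ − 1/T₂| = 3.66612 × 10^-7 s⁻¹
T_syn = 1 / |1/T₁ − 1/T₂| = 2.72768 × 10^6 s ≈ 31.57 days

Final answer: T_syn = 31.57 days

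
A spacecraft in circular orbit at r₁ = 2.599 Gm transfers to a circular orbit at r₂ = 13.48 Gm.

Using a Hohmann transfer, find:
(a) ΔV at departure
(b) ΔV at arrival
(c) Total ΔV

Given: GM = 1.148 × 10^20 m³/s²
r₁ = 2.599 Gm = 2.599 × 10^9 m
r₂ = 13.48 Gm = 1.348 × 10^10 m
GM = 1.148 × 10^20 m³/s²
Transfer ellipse: a_t = (r₁ + r₂)/2 = 8.0395 × 10^9 m
Circular speed at r₁: v₁ = √(GM/r₁) = 210169 m/s
Transfer speed at r₁ (periapsis): v₁ₜ = √(GM(2/r₁ − 1/a_t)) = 272144 m/s
(a) ΔV₁ = v₁ₜ − v₁ = 61975.1 m/s ≈ 61.98 km/s
Circular speed at r₂: v₂ = √(GM/r₂) = 92283.9 m/s
Transfer speed at r₂ (apoapsis): v₂ₜ = √(GM(2/r₂ − 1/a_t)) = 52470.4 m/s
(b) ΔV₂ = v₂ − v₂ₜ = 39813.5 m/s ≈ 39.81 km/s
(c) ΔV_total = ΔV₁ + ΔV₂ = 101789 m/s ≈ 101.8 km/s

Final answer:
(a) ΔV₁ = 61.98 km/s
(b) ΔV₂ = 39.81 km/s
(c) ΔV_total = 101.8 km/s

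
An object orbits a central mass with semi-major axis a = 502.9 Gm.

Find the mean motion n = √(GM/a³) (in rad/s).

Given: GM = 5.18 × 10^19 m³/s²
a = 502.9 Gm = 5.029 × 10^11 m
GM = 5.18 × 10^19 m³/s²
a³ = 1.27188 × 10^35 m³
GM/a³ = (5.18 × 10^19) / (1.27188 × 10^35) = 4.07272 × 10^-16 s⁻²
n = √(GM/a³) = 2.0181 × 10^-8 rad/s ≈ 2.018 × 10^-8 rad/s

Final answer: n = 2.018 × 10^-8 rad/s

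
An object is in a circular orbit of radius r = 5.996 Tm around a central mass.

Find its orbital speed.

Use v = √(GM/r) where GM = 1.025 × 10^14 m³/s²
r = 5.996 Tm = 5.996 × 10^12 m
GM = 1.025 × 10^14 m³/s²
GM/r = (1.025 × 10^14) / (5.996 × 10^12) = 17.0947 m²/s²
v = √(GM/r) = 4.13458 m/s ≈ 4.135 m/s

Final answer: 4.135 m/s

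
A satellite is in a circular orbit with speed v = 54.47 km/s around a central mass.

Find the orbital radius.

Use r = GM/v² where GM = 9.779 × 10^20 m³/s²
v = 54.47 km/s = 54470 m/s
GM = 9.779 × 10^20 m³/s²
v² = 2.96698 × 10^9 m²/s²
r = GM/v² = (9.779 × 10^20) / (2.96698 × 10^9) = 3.29594 × 10^11 m ≈ 329.6 Gm

Final answer: 329.6 Gm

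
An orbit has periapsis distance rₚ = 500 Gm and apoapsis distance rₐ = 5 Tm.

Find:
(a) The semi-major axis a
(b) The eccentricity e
rₚ = 500 Gm = 5 × 10^11 m
rₐ = 5 Tm = 5 × 10^12 m
(a) a = (rₚ + rₐ)/2 = 2.75 × 10^12 m ≈ 2.75 Tm
(b) e = (rₐ − rₚ)/(rₐ + rₚ) = (4.5 × 10^12) / (5.5 × 10^12) = 0.818182

Final answer:
(a) a = 2.75 Tm
(b) e = 0.8182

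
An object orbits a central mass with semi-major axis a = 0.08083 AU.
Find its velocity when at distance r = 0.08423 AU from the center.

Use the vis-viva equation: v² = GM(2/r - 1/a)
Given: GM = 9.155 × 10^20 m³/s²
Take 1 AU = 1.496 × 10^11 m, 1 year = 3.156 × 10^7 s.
a = 0.08083 AU = 1.20922 × 10^10 m
r = 0.08423 AU = 1.26008 × 10^10 m
GM = 9.155 × 10^20 m³/s²
2/r − 1/a = 1.5872 × 10^-10 − 8.26982 × 10^-11 = 7.60218 × 10^-11 m⁻¹
v² = GM (2/r − 1/a) = 6.9598 × 10^10 m²/s²
v = 263814 m/s ≈ 55.65 AU/year

Final answer: 55.65 AU/year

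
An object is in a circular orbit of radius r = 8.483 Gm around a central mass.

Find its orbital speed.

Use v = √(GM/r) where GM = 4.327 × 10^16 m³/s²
r = 8.483 Gm = 8.483 × 10^9 m
GM = 4.327 × 10^16 m³/s²
GM/r = (4.327 × 10^16) / (8.483 × 10^9) = 5.10079 × 10^6 m²/s²
v = √(GM/r) = 2258.49 m/s ≈ 2.258 km/s

Final answer: 2.258 km/s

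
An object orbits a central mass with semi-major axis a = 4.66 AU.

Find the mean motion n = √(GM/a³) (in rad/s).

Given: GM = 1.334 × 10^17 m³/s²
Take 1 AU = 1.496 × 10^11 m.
a = 4.66 AU = 6.97136 × 10^11 m
GM = 1.334 × 10^17 m³/s²
a³ = 3.38807 × 10^35 m³
GM/a³ = (1.334 × 10^17) / (3.38807 × 10^35) = 3.93734 × 10^-19 s⁻²
n = √(GM/a³) = 6.27483 × 10^-10 rad/s ≈ 6.275 × 10^-10 rad/s

Final answer: n = 6.275 × 10^-10 rad/s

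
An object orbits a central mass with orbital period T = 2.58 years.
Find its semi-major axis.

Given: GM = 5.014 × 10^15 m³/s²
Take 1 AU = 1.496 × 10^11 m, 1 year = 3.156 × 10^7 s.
T = 2.58 years = 8.14248 × 10^7 s
GM = 5.014 × 10^15 m³/s²
Kepler's third law: a³ = GM T² / (4π²)
T² = 6.63 × 10^15 s²
a³ = (5.014 × 10^15) × (6.63 × 10^15) / (4π²) = 8.4205 × 10^29 m³
a = (a³)^(1/3) = 9.44306 × 10^9 m ≈ 0.06312 AU

Final answer: 0.06312 AU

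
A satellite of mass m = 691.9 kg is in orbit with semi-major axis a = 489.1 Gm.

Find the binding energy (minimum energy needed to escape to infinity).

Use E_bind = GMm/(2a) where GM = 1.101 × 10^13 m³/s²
a = 489.1 Gm = 4.891 × 10^11 m
GM = 1.101 × 10^13 m³/s²
m = 691.9 kg
GMm = 1.101 × 10^13 × 691.9 = 7.61782 × 10^15 m³·kg/s²
2a = 9.782 × 10^11 m
E_bind = GMm/(2a) = 7787.59 J ≈ 7.788 kJ

Final answer: 7.788 kJ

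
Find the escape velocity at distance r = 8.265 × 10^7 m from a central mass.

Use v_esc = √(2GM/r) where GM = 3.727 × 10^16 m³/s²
r = 8.265 × 10^7 m
GM = 3.727 × 10^16 m³/s²
2GM/r = 2 × (3.727 × 10^16) / (8.265 × 10^7) = 9.01875 × 10^8 m²/s²
v_esc = √(2GM/r) = 30031.2 m/s ≈ 30.03 km/s

Final answer: 30.03 km/s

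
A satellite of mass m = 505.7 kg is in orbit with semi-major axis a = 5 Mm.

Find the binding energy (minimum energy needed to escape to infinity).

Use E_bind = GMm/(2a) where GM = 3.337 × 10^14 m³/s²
a = 5 Mm = 5 × 10^6 m
GM = 3.337 × 10^14 m³/s²
m = 505.7 kg
GMm = 3.337 × 10^14 × 505.7 = 1.68752 × 10^17 m³·kg/s²
2a = 1 × 10^7 m
E_bind = GMm/(2a) = 1.68752 × 10^10 J ≈ 16.88 GJ

Final answer: 16.88 GJ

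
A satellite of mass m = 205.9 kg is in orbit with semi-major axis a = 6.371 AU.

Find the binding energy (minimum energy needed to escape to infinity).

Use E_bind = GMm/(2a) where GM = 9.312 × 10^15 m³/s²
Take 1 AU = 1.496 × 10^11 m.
a = 6.371 AU = 9.53102 × 10^11 m
GM = 9.312 × 10^15 m³/s²
m = 205.9 kg
GMm = 9.312 × 10^15 × 205.9 = 1.91734 × 10^18 m³·kg/s²
2a = 1.9062 × 10^12 m
E_bind = GMm/(2a) = 1.00584 × 10^6 J ≈ 1.006 MJ

Final answer: 1.006 MJ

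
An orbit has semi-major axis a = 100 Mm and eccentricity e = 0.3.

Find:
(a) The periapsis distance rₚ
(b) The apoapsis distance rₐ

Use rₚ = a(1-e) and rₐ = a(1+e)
a = 100 Mm = 1 × 10^8 m
e = 0.3:  1 − e = 0.7,  1 + e = 1.3
(a) rₚ = a(1 − e) = 1 × 10^8 m × 0.7 = 7 × 10^7 m ≈ 70 Mm
(b) rₐ = a(1 + e) = 1 × 10^8 m × 1.3 = 1.3 × 10^8 m ≈ 130 Mm

Final answer:
(a) rₚ = 70 Mm
(b) rₐ = 130 Mm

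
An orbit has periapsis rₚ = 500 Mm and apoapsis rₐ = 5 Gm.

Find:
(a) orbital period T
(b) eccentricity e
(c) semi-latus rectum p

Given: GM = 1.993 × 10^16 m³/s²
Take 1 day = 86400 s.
rₚ = 500 Mm = 5 × 10^8 m
rₐ = 5 Gm = 5 × 10^9 m
GM = 1.993 × 10^16 m³/s²
a = (rₚ + rₐ)/2 = 2.75 × 10^9 m
e = (rₐ − rₚ)/(rₐ + rₚ) = (4.5 × 10^9) / (5.5 × 10^9) = 0.818182
(a) a³ = 2.07969 × 10^28 m³;  T = 2π √(a³/GM) = 2π × 1.02152 × 10^6 s = 6.41838 × 10^6 s ≈ 74.29 days
(b) e = 0.818182 ≈ 0.8182
(c) 1 − e² = 0.330579;  p = a(1 − e²) = 2.75 × 10^9 × 0.330579 = 9.09091 × 10^8 m ≈ 909.1 Mm

Final answer:
(a) orbital period T = 74.29 days
(b) eccentricity e = 0.8182
(c) semi-latus rectum p = 909.1 Mm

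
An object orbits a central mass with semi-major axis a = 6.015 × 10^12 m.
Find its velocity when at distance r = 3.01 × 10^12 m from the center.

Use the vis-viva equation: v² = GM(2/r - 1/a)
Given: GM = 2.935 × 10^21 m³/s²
a = 6.015 × 10^12 m
r = 3.01 × 10^12 m
GM = 2.935 × 10^21 m³/s²
2/r − 1/a = 6.64452 × 10^-13 − 1.66251 × 10^-13 = 4.98201 × 10^-13 m⁻¹
v² = GM (2/r − 1/a) = 1.46222 × 10^9 m²/s²
v = 38239 m/s ≈ 38.24 km/s

Final answer: 38.24 km/s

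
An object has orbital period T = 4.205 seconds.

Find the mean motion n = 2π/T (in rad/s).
T = 4.205 seconds
n = 2π / 4.205 s = 1.49422 rad/s ≈ 1.494 rad/s

Final answer: n = 1.494 rad/s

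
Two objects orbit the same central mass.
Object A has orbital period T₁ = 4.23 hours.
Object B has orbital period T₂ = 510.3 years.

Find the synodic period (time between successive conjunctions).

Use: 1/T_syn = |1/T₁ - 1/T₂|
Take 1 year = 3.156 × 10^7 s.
T₁ = 4.23 hours = 15228 s
T₂ = 510.3 years = 1.61051 × 10^10 s
1/T₁ = 6.56685 × 10^-5 s⁻¹
1/T₂ = 6.20923 × 10^-11 s⁻¹
|1/T₁ − 1/T₂| = 6.56684 × 10^-5 s⁻¹
T_syn = 1 / |1/T₁ − 1/T₂| = 15228 s ≈ 4.23 hours

Final answer: T_syn = 4.23 hours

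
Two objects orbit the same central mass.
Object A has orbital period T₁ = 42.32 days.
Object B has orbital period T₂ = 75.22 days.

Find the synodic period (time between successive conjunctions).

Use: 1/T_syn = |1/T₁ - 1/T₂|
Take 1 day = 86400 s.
T₁ = 42.32 days = 3.65645 × 10^6 s
T₂ = 75.22 days = 6.49901 × 10^6 s
1/T₁ = 2.73489 × 10^-7 s⁻¹
1/T₂ = 1.5387 × 10^-7 s⁻¹
|1/T₁ − 1/T₂| = 1.1962 × 10^-7 s⁻¹
T_syn = 1 / |1/T₁ − 1/T₂| = 8.35982 × 10^6 s ≈ 96.76 days

Final answer: T_syn = 96.76 days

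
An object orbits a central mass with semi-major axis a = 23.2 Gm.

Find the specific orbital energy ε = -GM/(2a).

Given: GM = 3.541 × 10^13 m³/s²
a = 23.2 Gm = 2.32 × 10^10 m
GM = 3.541 × 10^13 m³/s²
2a = 4.64 × 10^10 m
ε = −GM/(2a) = -763.147 J/kg ≈ -763.1 J/kg

Final answer: -763.1 J/kg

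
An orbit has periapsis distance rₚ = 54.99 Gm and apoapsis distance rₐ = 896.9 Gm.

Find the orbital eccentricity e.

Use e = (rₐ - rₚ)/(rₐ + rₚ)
rₚ = 54.99 Gm = 5.499 × 10^10 m
rₐ = 896.9 Gm = 8.969 × 10^11 m
rₐ − rₚ = 8.4191 × 10^11 m
rₐ + rₚ = 9.5189 × 10^11 m
e = (rₐ − rₚ)/(rₐ + rₚ) = 0.884461

Final answer: e = 0.8845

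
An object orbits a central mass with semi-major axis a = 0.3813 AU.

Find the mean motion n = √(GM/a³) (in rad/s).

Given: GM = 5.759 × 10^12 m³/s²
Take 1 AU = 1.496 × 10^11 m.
a = 0.3813 AU = 5.70425 × 10^10 m
GM = 5.759 × 10^12 m³/s²
a³ = 1.85607 × 10^32 m³
GM/a³ = (5.759 × 10^12) / (1.85607 × 10^32) = 3.10279 × 10^-20 s⁻²
n = √(GM/a³) = 1.76147 × 10^-10 rad/s ≈ 1.761 × 10^-10 rad/s

Final answer: n = 1.761 × 10^-10 rad/s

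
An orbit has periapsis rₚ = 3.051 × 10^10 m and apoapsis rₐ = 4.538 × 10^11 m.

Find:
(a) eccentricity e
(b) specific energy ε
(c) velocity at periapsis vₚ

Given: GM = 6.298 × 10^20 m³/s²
rₚ = 3.051 × 10^10 m
rₐ = 4.538 × 10^11 m
GM = 6.298 × 10^20 m³/s²
a = (rₚ + rₐ)/2 = 2.42155 × 10^11 m
e = (rₐ − rₚ)/(rₐ + rₚ) = (4.2329 × 10^11) / (4.8431 × 10^11) = 0.874006
(a) e = 0.874006 ≈ 0.874
(b) 2a = 4.8431 × 10^11 m;  ε = −GM/(2a) = -1.30041 × 10^9 J/kg ≈ -1.3 GJ/kg
(c) vₚ² = GM (2/rₚ − 1/a) = 6.298 × 10^20 × (6.55523 × 10^-11 − 4.12959 × 10^-12) = 3.8684 × 10^10 m²/s²;  vₚ = 196683 m/s ≈ 196.7 km/s

Final answer:
(a) eccentricity e = 0.874
(b) specific energy ε = -1.3 GJ/kg
(c) velocity at periapsis vₚ = 196.7 km/s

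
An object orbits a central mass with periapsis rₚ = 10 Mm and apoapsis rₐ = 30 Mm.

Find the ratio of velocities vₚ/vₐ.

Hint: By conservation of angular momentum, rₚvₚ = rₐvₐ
rₚ = 10 Mm = 1 × 10^7 m
rₐ = 30 Mm = 3 × 10^7 m
rₚvₚ = rₐvₐ  ⇒  vₚ/vₐ = rₐ/rₚ
vₚ/vₐ = (3 × 10^7) / (1 × 10^7) = 3

Final answer: vₚ/vₐ = 3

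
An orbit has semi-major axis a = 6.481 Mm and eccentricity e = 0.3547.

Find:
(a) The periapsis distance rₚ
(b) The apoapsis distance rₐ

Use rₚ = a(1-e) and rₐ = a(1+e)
a = 6.481 Mm = 6.481 × 10^6 m
e = 0.3547:  1 − e = 0.6453,  1 + e = 1.3547
(a) rₚ = a(1 − e) = 6.481 × 10^6 m × 0.6453 = 4.18219 × 10^6 m ≈ 4.182 Mm
(b) rₐ = a(1 + e) = 6.481 × 10^6 m × 1.3547 = 8.77981 × 10^6 m ≈ 8.78 Mm

Final answer:
(a) rₚ = 4.182 Mm
(b) rₐ = 8.78 Mm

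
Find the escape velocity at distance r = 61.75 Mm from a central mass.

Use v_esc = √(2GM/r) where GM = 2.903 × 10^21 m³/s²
r = 61.75 Mm = 6.175 × 10^7 m
GM = 2.903 × 10^21 m³/s²
2GM/r = 2 × (2.903 × 10^21) / (6.175 × 10^7) = 9.40243 × 10^13 m²/s²
v_esc = √(2GM/r) = 9.69661 × 10^6 m/s ≈ 9697 km/s

Final answer: 9697 km/s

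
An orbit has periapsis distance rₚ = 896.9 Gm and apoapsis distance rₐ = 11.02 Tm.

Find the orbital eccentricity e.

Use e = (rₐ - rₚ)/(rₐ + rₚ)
rₚ = 896.9 Gm = 8.969 × 10^11 m
rₐ = 11.02 Tm = 1.102 × 10^13 m
rₐ − rₚ = 1.01231 × 10^13 m
rₐ + rₚ = 1.19169 × 10^13 m
e = (rₐ − rₚ)/(rₐ + rₚ) = 0.849474

Final answer: e = 0.8495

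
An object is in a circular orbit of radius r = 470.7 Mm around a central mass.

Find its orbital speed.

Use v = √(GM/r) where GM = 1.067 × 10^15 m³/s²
r = 470.7 Mm = 4.707 × 10^8 m
GM = 1.067 × 10^15 m³/s²
GM/r = (1.067 × 10^15) / (4.707 × 10^8) = 2.26684 × 10^6 m²/s²
v = √(GM/r) = 1505.6 m/s ≈ 1.506 km/s

Final answer: 1.506 km/s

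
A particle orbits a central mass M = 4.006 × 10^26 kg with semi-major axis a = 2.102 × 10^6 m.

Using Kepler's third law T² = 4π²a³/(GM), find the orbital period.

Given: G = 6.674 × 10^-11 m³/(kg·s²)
M = 4.006 × 10^26 kg
GM = G × M = 6.674 × 10^-11 × 4.006 × 10^26 = 2.6736 × 10^16 m³/s²
a = 2.102 × 10^6 m
a³ = 9.28749 × 10^18 m³
T = 2π √(a³/GM) = 2π √((9.28749 × 10^18) / (2.6736 × 10^16)) = 2π × 18.6381 s
T = 117.106 s ≈ 1.952 minutes

Final answer: 1.952 minutes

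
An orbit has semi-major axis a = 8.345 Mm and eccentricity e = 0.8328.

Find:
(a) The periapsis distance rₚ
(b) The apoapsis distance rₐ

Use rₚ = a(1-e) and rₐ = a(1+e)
a = 8.345 Mm = 8.345 × 10^6 m
e = 0.8328:  1 − e = 0.1672,  1 + e = 1.8328
(a) rₚ = a(1 − e) = 8.345 × 10^6 m × 0.1672 = 1.39528 × 10^6 m ≈ 1.395 Mm
(b) rₐ = a(1 + e) = 8.345 × 10^6 m × 1.8328 = 1.52947 × 10^7 m ≈ 15.29 Mm

Final answer:
(a) rₚ = 1.395 Mm
(b) rₐ = 15.29 Mm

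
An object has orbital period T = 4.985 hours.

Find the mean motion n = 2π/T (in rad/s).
T = 4.985 hours = 17946 s
n = 2π / 17946 s = 0.000350116 rad/s ≈ 0.0003501 rad/s

Final answer: n = 0.0003501 rad/s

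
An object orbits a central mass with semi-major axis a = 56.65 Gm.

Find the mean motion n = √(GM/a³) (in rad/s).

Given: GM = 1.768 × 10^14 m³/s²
a = 56.65 Gm = 5.665 × 10^10 m
GM = 1.768 × 10^14 m³/s²
a³ = 1.81802 × 10^32 m³
GM/a³ = (1.768 × 10^14) / (1.81802 × 10^32) = 9.72484 × 10^-19 s⁻²
n = √(GM/a³) = 9.86146 × 10^-10 rad/s ≈ 9.861 × 10^-10 rad/s

Final answer: n = 9.861 × 10^-10 rad/s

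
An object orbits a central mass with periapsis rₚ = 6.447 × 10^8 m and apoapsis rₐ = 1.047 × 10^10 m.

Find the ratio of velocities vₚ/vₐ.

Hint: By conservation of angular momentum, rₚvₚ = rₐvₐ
rₚ = 6.447 × 10^8 m
rₐ = 1.047 × 10^10 m
rₚvₚ = rₐvₐ  ⇒  vₚ/vₐ = rₐ/rₚ
vₚ/vₐ = (1.047 × 10^10) / (6.447 × 10^8) = 16.2401

Final answer: vₚ/vₐ = 16.24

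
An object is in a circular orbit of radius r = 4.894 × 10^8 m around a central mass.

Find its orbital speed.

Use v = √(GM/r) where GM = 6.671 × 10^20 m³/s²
r = 4.894 × 10^8 m
GM = 6.671 × 10^20 m³/s²
GM/r = (6.671 × 10^20) / (4.894 × 10^8) = 1.3631 × 10^12 m²/s²
v = √(GM/r) = 1.16752 × 10^6 m/s ≈ 1168 km/s

Final answer: 1168 km/s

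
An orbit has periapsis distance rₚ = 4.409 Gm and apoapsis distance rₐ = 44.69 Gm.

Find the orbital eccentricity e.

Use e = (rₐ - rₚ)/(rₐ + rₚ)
rₚ = 4.409 Gm = 4.409 × 10^9 m
rₐ = 44.69 Gm = 4.469 × 10^10 m
rₐ − rₚ = 4.0281 × 10^10 m
rₐ + rₚ = 4.9099 × 10^10 m
e = (rₐ − rₚ)/(rₐ + rₚ) = 0.820404

Final answer: e = 0.8204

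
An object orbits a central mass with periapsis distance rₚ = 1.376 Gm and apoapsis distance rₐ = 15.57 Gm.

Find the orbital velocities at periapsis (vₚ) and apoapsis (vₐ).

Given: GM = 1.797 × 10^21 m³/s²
rₚ = 1.376 Gm = 1.376 × 10^9 m
rₐ = 15.57 Gm = 1.557 × 10^10 m
GM = 1.797 × 10^21 m³/s²
a = (rₚ + rₐ)/2 = 8.473 × 10^9 m
Vis-viva: v² = GM (2/r − 1/a)
vₚ² = 1.797 × 10^21 × (1.45349 × 10^-9 − 1.18022 × 10^-10) = 2.39983 × 10^12 m²/s²
vₚ = 1.54914 × 10^6 m/s ≈ 1549 km/s
vₐ² = 1.797 × 10^21 × (1.28452 × 10^-10 − 1.18022 × 10^-10) = 1.87431 × 10^10 m²/s²
vₐ = 136905 m/s ≈ 136.9 km/s

Final answer: vₚ = 1549 km/s, vₐ = 136.9 km/s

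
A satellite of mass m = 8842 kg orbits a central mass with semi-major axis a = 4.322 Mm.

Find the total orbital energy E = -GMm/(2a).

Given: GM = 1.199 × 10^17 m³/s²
a = 4.322 Mm = 4.322 × 10^6 m
GM = 1.199 × 10^17 m³/s²
2a = 8.644 × 10^6 m
GMm = 1.199 × 10^17 × 8842 = 1.06016 × 10^21 m³·kg/s²
E = −GMm/(2a) = -1.22646 × 10^14 J ≈ -122.6 TJ

Final answer: -122.6 TJ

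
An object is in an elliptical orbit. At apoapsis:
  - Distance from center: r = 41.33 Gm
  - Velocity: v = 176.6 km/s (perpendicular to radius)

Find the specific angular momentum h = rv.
r = 41.33 Gm = 4.133 × 10^10 m
v = 176.6 km/s = 176600 m/s
h = rv = 4.133 × 10^10 × 176600 = 7.29888 × 10^15 m²/s ≈ 7.299 × 10^15 m²/s

Final answer: h = 7.299 × 10^15 m²/s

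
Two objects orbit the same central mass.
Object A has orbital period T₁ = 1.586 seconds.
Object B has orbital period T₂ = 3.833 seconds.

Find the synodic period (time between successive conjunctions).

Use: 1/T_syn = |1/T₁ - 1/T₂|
T₁ = 1.586 seconds
T₂ = 3.833 seconds
1/T₁ = 0.630517 s⁻¹
1/T₂ = 0.260892 s⁻¹
|1/T₁ − 1/T₂| = 0.369625 s⁻¹
T_syn = 1 / |1/T₁ − 1/T₂| = 2.70545 s ≈ 2.705 seconds

Final answer: T_syn = 2.705 seconds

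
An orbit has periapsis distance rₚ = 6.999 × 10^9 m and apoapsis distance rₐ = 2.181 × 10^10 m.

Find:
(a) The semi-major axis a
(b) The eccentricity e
rₚ = 6.999 × 10^9 m
rₐ = 2.181 × 10^10 m
(a) a = (rₚ + rₐ)/2 = 1.44045 × 10^10 m ≈ 1.44 × 10^10 m
(b) e = (rₐ − rₚ)/(rₐ + rₚ) = (1.4811 × 10^10) / (2.8809 × 10^10) = 0.51411

Final answer:
(a) a = 1.44 × 10^10 m
(b) e = 0.5141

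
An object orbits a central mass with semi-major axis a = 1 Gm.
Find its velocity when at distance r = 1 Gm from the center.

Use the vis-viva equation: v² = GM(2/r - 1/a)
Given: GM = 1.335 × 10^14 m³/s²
a = 1 Gm = 1 × 10^9 m
r = 1 Gm = 1 × 10^9 m
GM = 1.335 × 10^14 m³/s²
2/r − 1/a = 2 × 10^-9 − 1 × 10^-9 = 1 × 10^-9 m⁻¹
v² = GM (2/r − 1/a) = 133500 m²/s²
v = 365.377 m/s ≈ 365.4 m/s

Final answer: 365.4 m/s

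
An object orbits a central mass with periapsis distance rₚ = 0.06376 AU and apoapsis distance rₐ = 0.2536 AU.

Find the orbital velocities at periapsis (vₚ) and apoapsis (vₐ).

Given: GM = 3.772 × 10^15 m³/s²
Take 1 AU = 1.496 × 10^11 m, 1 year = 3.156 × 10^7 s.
rₚ = 0.06376 AU = 9.5385 × 10^9 m
rₐ = 0.2536 AU = 3.79386 × 10^10 m
GM = 3.772 × 10^15 m³/s²
a = (rₚ + rₐ)/2 = 2.37385 × 10^10 m
Vis-viva: v² = GM (2/r − 1/a)
vₚ² = 3.772 × 10^15 × (2.09677 × 10^-10 − 4.21256 × 10^-11) = 632003 m²/s²
vₚ = 794.986 m/s ≈ 0.1677 AU/year
vₐ² = 3.772 × 10^15 × (5.27168 × 10^-11 − 4.21256 × 10^-11) = 39950 m²/s²
vₐ = 199.875 m/s ≈ 199.9 m/s

Final answer: vₚ = 0.1677 AU/year, vₐ = 199.9 m/s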